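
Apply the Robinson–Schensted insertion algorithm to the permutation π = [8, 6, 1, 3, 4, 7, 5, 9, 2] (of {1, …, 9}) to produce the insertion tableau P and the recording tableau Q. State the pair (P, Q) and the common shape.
P = [1, 2, 4, 5, 9] / [3, 7] / [6] / [8];  Q = [1, 4, 5, 6, 8] / [2, 7] / [3] / [9];  common shape = (5, 2, 1, 1)

Row-insert the values π_1, π_2, … into P one at a time, bumping the leftmost entry strictly greater than the inserted value down to the next row. The recording tableau Q records, in position (i, j), the step at which that cell was added to P.
  Insert 8 (step 1): P = [8];  Q = [1]
  Insert 6 (step 2): P = [6] / [8];  Q = [1] / [2]
  Insert 1 (step 3): P = [1] / [6] / [8];  Q = [1] / [2] / [3]
  Insert 3 (step 4): P = [1, 3] / [6] / [8];  Q = [1, 4] / [2] / [3]
  Insert 4 (step 5): P = [1, 3, 4] / [6] / [8];  Q = [1, 4, 5] / [2] / [3]
  Insert 7 (step 6): P = [1, 3, 4, 7] / [6] / [8];  Q = [1, 4, 5, 6] / [2] / [3]
  Insert 5 (step 7): P = [1, 3, 4, 5] / [6, 7] / [8];  Q = [1, 4, 5, 6] / [2, 7] / [3]
  Insert 9 (step 8): P = [1, 3, 4, 5, 9] / [6, 7] / [8];  Q = [1, 4, 5, 6, 8] / [2, 7] / [3]
  Insert 2 (step 9): P = [1, 2, 4, 5, 9] / [3, 7] / [6] / [8];  Q = [1, 4, 5, 6, 8] / [2, 7] / [3] / [9]
Final shape: (5, 2, 1, 1).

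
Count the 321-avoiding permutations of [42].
C_42 = 39044429911904443959240

These 321-avoiding permutations are counted by the Catalan number C_n = (1/(n + 1)) · C(2n, n). For n = 42: C_42 = (1/43) · C(84, 42) = 1678910486211891090247320/43 = 39044429911904443959240.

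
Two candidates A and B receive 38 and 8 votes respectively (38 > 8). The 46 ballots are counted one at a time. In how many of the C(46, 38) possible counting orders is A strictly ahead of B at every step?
Strict-lead orderings = 170173575

Total orderings of the 46 votes with 38 for A: C(46, 38) = 260932815. By the Bertrand ballot formula (Cycle Lemma / reflection principle), the number of orderings in which A is strictly ahead of B throughout is (p − q)/(p + q) · C(p + q, p) = (38 − 8)/(38 + 8) · 260932815 = 170173575.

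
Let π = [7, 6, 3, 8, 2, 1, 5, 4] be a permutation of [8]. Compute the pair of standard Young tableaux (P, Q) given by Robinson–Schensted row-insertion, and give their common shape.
P = [1, 4] / [2, 5] / [3, 8] / [6] / [7];  Q = [1, 4] / [2, 7] / [3, 8] / [5] / [6];  common shape = (2, 2, 2, 1, 1)

Row-insert the values π_1, π_2, … into P one at a time, bumping the leftmost entry strictly greater than the inserted value down to the next row. The recording tableau Q records, in position (i, j), the step at which that cell was added to P.
  Insert 7 (step 1): P = [7];  Q = [1]
  Insert 6 (step 2): P = [6] / [7];  Q = [1] / [2]
  Insert 3 (step 3): P = [3] / [6] / [7];  Q = [1] / [2] / [3]
  Insert 8 (step 4): P = [3, 8] / [6] / [7];  Q = [1, 4] / [2] / [3]
  Insert 2 (step 5): P = [2, 8] / [3] / [6] / [7];  Q = [1, 4] / [2] / [3] / [5]
  Insert 1 (step 6): P = [1, 8] / [2] / [3] / [6] / [7];  Q = [1, 4] / [2] / [3] / [5] / [6]
  Insert 5 (step 7): P = [1, 5] / [2, 8] / [3] / [6] / [7];  Q = [1, 4] / [2, 7] / [3] / [5] / [6]
  Insert 4 (step 8): P = [1, 4] / [2, 5] / [3, 8] / [6] / [7];  Q = [1, 4] / [2, 7] / [3, 8] / [5] / [6]
Final shape: (2, 2, 2, 1, 1).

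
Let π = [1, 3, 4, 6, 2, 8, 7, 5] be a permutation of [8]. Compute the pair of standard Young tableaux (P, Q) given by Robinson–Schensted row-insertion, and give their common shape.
P = [1, 2, 4, 5, 7] / [3, 6] / [8];  Q = [1, 2, 3, 4, 6] / [5, 7] / [8];  common shape = (5, 2, 1)

Row-insert the values π_1, π_2, … into P one at a time, bumping the leftmost entry strictly greater than the inserted value down to the next row. The recording tableau Q records, in position (i, j), the step at which that cell was added to P.
  Insert 1 (step 1): P = [1];  Q = [1]
  Insert 3 (step 2): P = [1, 3];  Q = [1, 2]
  Insert 4 (step 3): P = [1, 3, 4];  Q = [1, 2, 3]
  Insert 6 (step 4): P = [1, 3, 4, 6];  Q = [1, 2, 3, 4]
  Insert 2 (step 5): P = [1, 2, 4, 6] / [3];  Q = [1, 2, 3, 4] / [5]
  Insert 8 (step 6): P = [1, 2, 4, 6, 8] / [3];  Q = [1, 2, 3, 4, 6] / [5]
  Insert 7 (step 7): P = [1, 2, 4, 6, 7] / [3, 8];  Q = [1, 2, 3, 4, 6] / [5, 7]
  Insert 5 (step 8): P = [1, 2, 4, 5, 7] / [3, 6] / [8];  Q = [1, 2, 3, 4, 6] / [5, 7] / [8]
Final shape: (5, 2, 1).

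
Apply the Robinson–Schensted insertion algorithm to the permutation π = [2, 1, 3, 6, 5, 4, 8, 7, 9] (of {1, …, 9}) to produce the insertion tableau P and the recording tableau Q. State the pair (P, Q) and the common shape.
P = [1, 3, 4, 7, 9] / [2, 5, 8] / [6];  Q = [1, 3, 4, 7, 9] / [2, 5, 8] / [6];  common shape = (5, 3, 1)

Row-insert the values π_1, π_2, … into P one at a time, bumping the leftmost entry strictly greater than the inserted value down to the next row. The recording tableau Q records, in position (i, j), the step at which that cell was added to P.
  Insert 2 (step 1): P = [2];  Q = [1]
  Insert 1 (step 2): P = [1] / [2];  Q = [1] / [2]
  Insert 3 (step 3): P = [1, 3] / [2];  Q = [1, 3] / [2]
  Insert 6 (step 4): P = [1, 3, 6] / [2];  Q = [1, 3, 4] / [2]
  Insert 5 (step 5): P = [1, 3, 5] / [2, 6];  Q = [1, 3, 4] / [2, 5]
  Insert 4 (step 6): P = [1, 3, 4] / [2, 5] / [6];  Q = [1, 3, 4] / [2, 5] / [6]
  Insert 8 (step 7): P = [1, 3, 4, 8] / [2, 5] / [6];  Q = [1, 3, 4, 7] / [2, 5] / [6]
  Insert 7 (step 8): P = [1, 3, 4, 7] / [2, 5, 8] / [6];  Q = [1, 3, 4, 7] / [2, 5, 8] / [6]
  Insert 9 (step 9): P = [1, 3, 4, 7, 9] / [2, 5, 8] / [6];  Q = [1, 3, 4, 7, 9] / [2, 5, 8] / [6]
Final shape: (5, 3, 1).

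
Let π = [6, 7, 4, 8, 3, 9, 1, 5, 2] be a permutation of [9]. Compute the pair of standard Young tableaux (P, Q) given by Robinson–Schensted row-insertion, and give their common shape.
P = [1, 2, 8, 9] / [3, 5] / [4, 7] / [6];  Q = [1, 2, 4, 6] / [3, 8] / [5, 9] / [7];  common shape = (4, 2, 2, 1)

Row-insert the values π_1, π_2, … into P one at a time, bumping the leftmost entry strictly greater than the inserted value down to the next row. The recording tableau Q records, in position (i, j), the step at which that cell was added to P.
  Insert 6 (step 1): P = [6];  Q = [1]
  Insert 7 (step 2): P = [6, 7];  Q = [1, 2]
  Insert 4 (step 3): P = [4, 7] / [6];  Q = [1, 2] / [3]
  Insert 8 (step 4): P = [4, 7, 8] / [6];  Q = [1, 2, 4] / [3]
  Insert 3 (step 5): P = [3, 7, 8] / [4] / [6];  Q = [1, 2, 4] / [3] / [5]
  Insert 9 (step 6): P = [3, 7, 8, 9] / [4] / [6];  Q = [1, 2, 4, 6] / [3] / [5]
  Insert 1 (step 7): P = [1, 7, 8, 9] / [3] / [4] / [6];  Q = [1, 2, 4, 6] / [3] / [5] / [7]
  Insert 5 (step 8): P = [1, 5, 8, 9] / [3, 7] / [4] / [6];  Q = [1, 2, 4, 6] / [3, 8] / [5] / [7]
  Insert 2 (step 9): P = [1, 2, 8, 9] / [3, 5] / [4, 7] / [6];  Q = [1, 2, 4, 6] / [3, 8] / [5, 9] / [7]
Final shape: (4, 2, 2, 1).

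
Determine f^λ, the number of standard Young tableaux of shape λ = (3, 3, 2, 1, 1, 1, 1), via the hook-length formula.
# SYT of shape (3, 3, 2, 1, 1, 1, 1) = 1925

Hook-length formula: f^λ = n! / Π hook(c), product over all cells c of the Young diagram. For λ = (3, 3, 2, 1, 1, 1, 1), n = 12 boxes. Hook lengths by row (left-to-right, top-to-bottom): [9, 4, 2]; [8, 3, 1]; [6, 1]; [4]; [3]; [2]; [1]. Product of hooks = 248832. So f^λ = 12! / 248832 = 479001600 / 248832 = 1925.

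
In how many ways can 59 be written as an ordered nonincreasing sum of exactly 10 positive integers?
p(59, 10 parts) = 55494

Partitions of n into exactly k parts are in bijection with partitions of n − k into at most k parts (subtract 1 from each part). So p(59, exactly 10) = p(49, parts ≤ 10). Computing via the recurrence p(m, j) = p(m, j−1) + p(m−j, j) gives 55494.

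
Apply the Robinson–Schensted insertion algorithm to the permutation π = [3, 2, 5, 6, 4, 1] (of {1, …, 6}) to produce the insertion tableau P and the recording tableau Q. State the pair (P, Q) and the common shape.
P = [1, 4, 6] / [2, 5] / [3];  Q = [1, 3, 4] / [2, 5] / [6];  common shape = (3, 2, 1)

Row-insert the values π_1, π_2, … into P one at a time, bumping the leftmost entry strictly greater than the inserted value down to the next row. The recording tableau Q records, in position (i, j), the step at which that cell was added to P.
  Insert 3 (step 1): P = [3];  Q = [1]
  Insert 2 (step 2): P = [2] / [3];  Q = [1] / [2]
  Insert 5 (step 3): P = [2, 5] / [3];  Q = [1, 3] / [2]
  Insert 6 (step 4): P = [2, 5, 6] / [3];  Q = [1, 3, 4] / [2]
  Insert 4 (step 5): P = [2, 4, 6] / [3, 5];  Q = [1, 3, 4] / [2, 5]
  Insert 1 (step 6): P = [1, 4, 6] / [2, 5] / [3];  Q = [1, 3, 4] / [2, 5] / [6]
Final shape: (3, 2, 1).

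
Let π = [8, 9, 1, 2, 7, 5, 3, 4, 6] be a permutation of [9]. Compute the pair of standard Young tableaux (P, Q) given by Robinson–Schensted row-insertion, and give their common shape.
P = [1, 2, 3, 4, 6] / [5, 9] / [7] / [8];  Q = [1, 2, 5, 8, 9] / [3, 4] / [6] / [7];  common shape = (5, 2, 1, 1)

Row-insert the values π_1, π_2, … into P one at a time, bumping the leftmost entry strictly greater than the inserted value down to the next row. The recording tableau Q records, in position (i, j), the step at which that cell was added to P.
  Insert 8 (step 1): P = [8];  Q = [1]
  Insert 9 (step 2): P = [8, 9];  Q = [1, 2]
  Insert 1 (step 3): P = [1, 9] / [8];  Q = [1, 2] / [3]
  Insert 2 (step 4): P = [1, 2] / [8, 9];  Q = [1, 2] / [3, 4]
  Insert 7 (step 5): P = [1, 2, 7] / [8, 9];  Q = [1, 2, 5] / [3, 4]
  Insert 5 (step 6): P = [1, 2, 5] / [7, 9] / [8];  Q = [1, 2, 5] / [3, 4] / [6]
  Insert 3 (step 7): P = [1, 2, 3] / [5, 9] / [7] / [8];  Q = [1, 2, 5] / [3, 4] / [6] / [7]
  Insert 4 (step 8): P = [1, 2, 3, 4] / [5, 9] / [7] / [8];  Q = [1, 2, 5, 8] / [3, 4] / [6] / [7]
  Insert 6 (step 9): P = [1, 2, 3, 4, 6] / [5, 9] / [7] / [8];  Q = [1, 2, 5, 8, 9] / [3, 4] / [6] / [7]
Final shape: (5, 2, 1, 1).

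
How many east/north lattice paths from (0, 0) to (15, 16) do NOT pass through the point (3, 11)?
Number of paths = 298287763

Total paths from (0, 0) to (15, 16): C(31, 15) = 300540195. Paths through (3, 11): (paths (0, 0) → (3, 11)) × (paths (3, 11) → (15, 16)) = C(14, 3) · C(17, 12) = 364 · 6188 = 2252432. Avoidance count = 300540195 − 2252432 = 298287763.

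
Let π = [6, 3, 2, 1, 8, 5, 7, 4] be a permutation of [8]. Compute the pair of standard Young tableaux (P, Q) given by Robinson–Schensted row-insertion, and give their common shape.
P = [1, 4, 7] / [2, 5] / [3, 8] / [6];  Q = [1, 5, 7] / [2, 6] / [3, 8] / [4];  common shape = (3, 2, 2, 1)

Row-insert the values π_1, π_2, … into P one at a time, bumping the leftmost entry strictly greater than the inserted value down to the next row. The recording tableau Q records, in position (i, j), the step at which that cell was added to P.
  Insert 6 (step 1): P = [6];  Q = [1]
  Insert 3 (step 2): P = [3] / [6];  Q = [1] / [2]
  Insert 2 (step 3): P = [2] / [3] / [6];  Q = [1] / [2] / [3]
  Insert 1 (step 4): P = [1] / [2] / [3] / [6];  Q = [1] / [2] / [3] / [4]
  Insert 8 (step 5): P = [1, 8] / [2] / [3] / [6];  Q = [1, 5] / [2] / [3] / [4]
  Insert 5 (step 6): P = [1, 5] / [2, 8] / [3] / [6];  Q = [1, 5] / [2, 6] / [3] / [4]
  Insert 7 (step 7): P = [1, 5, 7] / [2, 8] / [3] / [6];  Q = [1, 5, 7] / [2, 6] / [3] / [4]
  Insert 4 (step 8): P = [1, 4, 7] / [2, 5] / [3, 8] / [6];  Q = [1, 5, 7] / [2, 6] / [3, 8] / [4]
Final shape: (3, 2, 2, 1).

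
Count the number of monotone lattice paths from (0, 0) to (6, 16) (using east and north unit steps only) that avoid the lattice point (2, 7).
Number of paths = 48873

Total paths from (0, 0) to (6, 16): C(22, 6) = 74613. Paths through (2, 7): (paths (0, 0) → (2, 7)) × (paths (2, 7) → (6, 16)) = C(9, 2) · C(13, 4) = 36 · 715 = 25740. Avoidance count = 74613 − 25740 = 48873.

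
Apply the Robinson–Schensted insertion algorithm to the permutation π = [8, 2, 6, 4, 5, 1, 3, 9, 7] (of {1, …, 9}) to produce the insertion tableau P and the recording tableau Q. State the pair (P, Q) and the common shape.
P = [1, 3, 5, 7] / [2, 4, 9] / [6] / [8];  Q = [1, 3, 5, 8] / [2, 7, 9] / [4] / [6];  common shape = (4, 3, 1, 1)

Row-insert the values π_1, π_2, … into P one at a time, bumping the leftmost entry strictly greater than the inserted value down to the next row. The recording tableau Q records, in position (i, j), the step at which that cell was added to P.
  Insert 8 (step 1): P = [8];  Q = [1]
  Insert 2 (step 2): P = [2] / [8];  Q = [1] / [2]
  Insert 6 (step 3): P = [2, 6] / [8];  Q = [1, 3] / [2]
  Insert 4 (step 4): P = [2, 4] / [6] / [8];  Q = [1, 3] / [2] / [4]
  Insert 5 (step 5): P = [2, 4, 5] / [6] / [8];  Q = [1, 3, 5] / [2] / [4]
  Insert 1 (step 6): P = [1, 4, 5] / [2] / [6] / [8];  Q = [1, 3, 5] / [2] / [4] / [6]
  Insert 3 (step 7): P = [1, 3, 5] / [2, 4] / [6] / [8];  Q = [1, 3, 5] / [2, 7] / [4] / [6]
  Insert 9 (step 8): P = [1, 3, 5, 9] / [2, 4] / [6] / [8];  Q = [1, 3, 5, 8] / [2, 7] / [4] / [6]
  Insert 7 (step 9): P = [1, 3, 5, 7] / [2, 4, 9] / [6] / [8];  Q = [1, 3, 5, 8] / [2, 7, 9] / [4] / [6]
Final shape: (4, 3, 1, 1).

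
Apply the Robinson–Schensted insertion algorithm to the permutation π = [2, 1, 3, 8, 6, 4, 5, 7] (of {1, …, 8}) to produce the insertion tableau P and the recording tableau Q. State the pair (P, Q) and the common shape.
P = [1, 3, 4, 5, 7] / [2, 6] / [8];  Q = [1, 3, 4, 7, 8] / [2, 5] / [6];  common shape = (5, 2, 1)

Row-insert the values π_1, π_2, … into P one at a time, bumping the leftmost entry strictly greater than the inserted value down to the next row. The recording tableau Q records, in position (i, j), the step at which that cell was added to P.
  Insert 2 (step 1): P = [2];  Q = [1]
  Insert 1 (step 2): P = [1] / [2];  Q = [1] / [2]
  Insert 3 (step 3): P = [1, 3] / [2];  Q = [1, 3] / [2]
  Insert 8 (step 4): P = [1, 3, 8] / [2];  Q = [1, 3, 4] / [2]
  Insert 6 (step 5): P = [1, 3, 6] / [2, 8];  Q = [1, 3, 4] / [2, 5]
  Insert 4 (step 6): P = [1, 3, 4] / [2, 6] / [8];  Q = [1, 3, 4] / [2, 5] / [6]
  Insert 5 (step 7): P = [1, 3, 4, 5] / [2, 6] / [8];  Q = [1, 3, 4, 7] / [2, 5] / [6]
  Insert 7 (step 8): P = [1, 3, 4, 5, 7] / [2, 6] / [8];  Q = [1, 3, 4, 7, 8] / [2, 5] / [6]
Final shape: (5, 2, 1).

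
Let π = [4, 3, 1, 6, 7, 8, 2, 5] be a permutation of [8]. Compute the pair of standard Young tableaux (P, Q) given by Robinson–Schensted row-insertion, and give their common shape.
P = [1, 2, 5, 8] / [3, 6, 7] / [4];  Q = [1, 4, 5, 6] / [2, 7, 8] / [3];  common shape = (4, 3, 1)

Row-insert the values π_1, π_2, … into P one at a time, bumping the leftmost entry strictly greater than the inserted value down to the next row. The recording tableau Q records, in position (i, j), the step at which that cell was added to P.
  Insert 4 (step 1): P = [4];  Q = [1]
  Insert 3 (step 2): P = [3] / [4];  Q = [1] / [2]
  Insert 1 (step 3): P = [1] / [3] / [4];  Q = [1] / [2] / [3]
  Insert 6 (step 4): P = [1, 6] / [3] / [4];  Q = [1, 4] / [2] / [3]
  Insert 7 (step 5): P = [1, 6, 7] / [3] / [4];  Q = [1, 4, 5] / [2] / [3]
  Insert 8 (step 6): P = [1, 6, 7, 8] / [3] / [4];  Q = [1, 4, 5, 6] / [2] / [3]
  Insert 2 (step 7): P = [1, 2, 7, 8] / [3, 6] / [4];  Q = [1, 4, 5, 6] / [2, 7] / [3]
  Insert 5 (step 8): P = [1, 2, 5, 8] / [3, 6, 7] / [4];  Q = [1, 4, 5, 6] / [2, 7, 8] / [3]
Final shape: (4, 3, 1).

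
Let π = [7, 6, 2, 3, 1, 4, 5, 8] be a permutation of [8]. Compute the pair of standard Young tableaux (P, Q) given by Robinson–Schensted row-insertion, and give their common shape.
P = [1, 3, 4, 5, 8] / [2] / [6] / [7];  Q = [1, 4, 6, 7, 8] / [2] / [3] / [5];  common shape = (5, 1, 1, 1)

Row-insert the values π_1, π_2, … into P one at a time, bumping the leftmost entry strictly greater than the inserted value down to the next row. The recording tableau Q records, in position (i, j), the step at which that cell was added to P.
  Insert 7 (step 1): P = [7];  Q = [1]
  Insert 6 (step 2): P = [6] / [7];  Q = [1] / [2]
  Insert 2 (step 3): P = [2] / [6] / [7];  Q = [1] / [2] / [3]
  Insert 3 (step 4): P = [2, 3] / [6] / [7];  Q = [1, 4] / [2] / [3]
  Insert 1 (step 5): P = [1, 3] / [2] / [6] / [7];  Q = [1, 4] / [2] / [3] / [5]
  Insert 4 (step 6): P = [1, 3, 4] / [2] / [6] / [7];  Q = [1, 4, 6] / [2] / [3] / [5]
  Insert 5 (step 7): P = [1, 3, 4, 5] / [2] / [6] / [7];  Q = [1, 4, 6, 7] / [2] / [3] / [5]
  Insert 8 (step 8): P = [1, 3, 4, 5, 8] / [2] / [6] / [7];  Q = [1, 4, 6, 7, 8] / [2] / [3] / [5]
Final shape: (5, 1, 1, 1).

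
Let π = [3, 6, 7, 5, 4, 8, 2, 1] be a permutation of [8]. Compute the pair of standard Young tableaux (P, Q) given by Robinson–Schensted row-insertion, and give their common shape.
P = [1, 4, 7, 8] / [2] / [3] / [5] / [6];  Q = [1, 2, 3, 6] / [4] / [5] / [7] / [8];  common shape = (4, 1, 1, 1, 1)

Row-insert the values π_1, π_2, … into P one at a time, bumping the leftmost entry strictly greater than the inserted value down to the next row. The recording tableau Q records, in position (i, j), the step at which that cell was added to P.
  Insert 3 (step 1): P = [3];  Q = [1]
  Insert 6 (step 2): P = [3, 6];  Q = [1, 2]
  Insert 7 (step 3): P = [3, 6, 7];  Q = [1, 2, 3]
  Insert 5 (step 4): P = [3, 5, 7] / [6];  Q = [1, 2, 3] / [4]
  Insert 4 (step 5): P = [3, 4, 7] / [5] / [6];  Q = [1, 2, 3] / [4] / [5]
  Insert 8 (step 6): P = [3, 4, 7, 8] / [5] / [6];  Q = [1, 2, 3, 6] / [4] / [5]
  Insert 2 (step 7): P = [2, 4, 7, 8] / [3] / [5] / [6];  Q = [1, 2, 3, 6] / [4] / [5] / [7]
  Insert 1 (step 8): P = [1, 4, 7, 8] / [2] / [3] / [5] / [6];  Q = [1, 2, 3, 6] / [4] / [5] / [7] / [8]
Final shape: (4, 1, 1, 1, 1).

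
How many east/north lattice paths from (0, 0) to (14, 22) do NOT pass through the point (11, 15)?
Number of paths = 2869158000

Total paths from (0, 0) to (14, 22): C(36, 14) = 3796297200. Paths through (11, 15): (paths (0, 0) → (11, 15)) × (paths (11, 15) → (14, 22)) = C(26, 11) · C(10, 3) = 7726160 · 120 = 927139200. Avoidance count = 3796297200 − 927139200 = 2869158000.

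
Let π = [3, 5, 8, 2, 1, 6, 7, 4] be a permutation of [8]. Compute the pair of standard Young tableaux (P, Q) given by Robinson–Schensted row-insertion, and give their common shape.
P = [1, 4, 6, 7] / [2, 5] / [3, 8];  Q = [1, 2, 3, 7] / [4, 6] / [5, 8];  common shape = (4, 2, 2)

Row-insert the values π_1, π_2, … into P one at a time, bumping the leftmost entry strictly greater than the inserted value down to the next row. The recording tableau Q records, in position (i, j), the step at which that cell was added to P.
  Insert 3 (step 1): P = [3];  Q = [1]
  Insert 5 (step 2): P = [3, 5];  Q = [1, 2]
  Insert 8 (step 3): P = [3, 5, 8];  Q = [1, 2, 3]
  Insert 2 (step 4): P = [2, 5, 8] / [3];  Q = [1, 2, 3] / [4]
  Insert 1 (step 5): P = [1, 5, 8] / [2] / [3];  Q = [1, 2, 3] / [4] / [5]
  Insert 6 (step 6): P = [1, 5, 6] / [2, 8] / [3];  Q = [1, 2, 3] / [4, 6] / [5]
  Insert 7 (step 7): P = [1, 5, 6, 7] / [2, 8] / [3];  Q = [1, 2, 3, 7] / [4, 6] / [5]
  Insert 4 (step 8): P = [1, 4, 6, 7] / [2, 5] / [3, 8];  Q = [1, 2, 3, 7] / [4, 6] / [5, 8]
Final shape: (4, 2, 2).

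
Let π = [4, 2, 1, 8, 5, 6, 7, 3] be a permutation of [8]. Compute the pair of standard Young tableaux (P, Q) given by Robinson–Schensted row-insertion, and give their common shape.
P = [1, 3, 6, 7] / [2, 5] / [4, 8];  Q = [1, 4, 6, 7] / [2, 5] / [3, 8];  common shape = (4, 2, 2)

Row-insert the values π_1, π_2, … into P one at a time, bumping the leftmost entry strictly greater than the inserted value down to the next row. The recording tableau Q records, in position (i, j), the step at which that cell was added to P.
  Insert 4 (step 1): P = [4];  Q = [1]
  Insert 2 (step 2): P = [2] / [4];  Q = [1] / [2]
  Insert 1 (step 3): P = [1] / [2] / [4];  Q = [1] / [2] / [3]
  Insert 8 (step 4): P = [1, 8] / [2] / [4];  Q = [1, 4] / [2] / [3]
  Insert 5 (step 5): P = [1, 5] / [2, 8] / [4];  Q = [1, 4] / [2, 5] / [3]
  Insert 6 (step 6): P = [1, 5, 6] / [2, 8] / [4];  Q = [1, 4, 6] / [2, 5] / [3]
  Insert 7 (step 7): P = [1, 5, 6, 7] / [2, 8] / [4];  Q = [1, 4, 6, 7] / [2, 5] / [3]
  Insert 3 (step 8): P = [1, 3, 6, 7] / [2, 5] / [4, 8];  Q = [1, 4, 6, 7] / [2, 5] / [3, 8]
Final shape: (4, 2, 2).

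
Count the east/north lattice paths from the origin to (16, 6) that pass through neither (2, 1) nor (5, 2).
Number of paths = 27444

Inclusion–exclusion. Total paths: C(22, 16) = 74613. Through P₁: C(3, 2)·C(19, 14) = 34884. Through P₂: C(7, 5)·C(15, 11) = 28665. Since P₁ is strictly southwest of P₂, a monotone path through both must visit P₁ then P₂; paths through both = C(3, 2)·C(4, 3)·C(15, 11) = 16380. Avoid both = 74613 − 34884 − 28665 + 16380 = 27444.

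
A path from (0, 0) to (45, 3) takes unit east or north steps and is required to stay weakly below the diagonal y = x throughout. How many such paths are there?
Number of paths = 16168

By the reflection principle (André's argument), the number of monotone paths to (45, 3) with n ≤ m that never go above y = x is C(48, 45) − C(48, 46) = 17296 − 1128 = 16168.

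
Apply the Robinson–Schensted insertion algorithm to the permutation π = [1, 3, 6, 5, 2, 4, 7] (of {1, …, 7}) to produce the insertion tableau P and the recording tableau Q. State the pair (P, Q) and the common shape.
P = [1, 2, 4, 7] / [3, 5] / [6];  Q = [1, 2, 3, 7] / [4, 6] / [5];  common shape = (4, 2, 1)

Row-insert the values π_1, π_2, … into P one at a time, bumping the leftmost entry strictly greater than the inserted value down to the next row. The recording tableau Q records, in position (i, j), the step at which that cell was added to P.
  Insert 1 (step 1): P = [1];  Q = [1]
  Insert 3 (step 2): P = [1, 3];  Q = [1, 2]
  Insert 6 (step 3): P = [1, 3, 6];  Q = [1, 2, 3]
  Insert 5 (step 4): P = [1, 3, 5] / [6];  Q = [1, 2, 3] / [4]
  Insert 2 (step 5): P = [1, 2, 5] / [3] / [6];  Q = [1, 2, 3] / [4] / [5]
  Insert 4 (step 6): P = [1, 2, 4] / [3, 5] / [6];  Q = [1, 2, 3] / [4, 6] / [5]
  Insert 7 (step 7): P = [1, 2, 4, 7] / [3, 5] / [6];  Q = [1, 2, 3, 7] / [4, 6] / [5]
Final shape: (4, 2, 1).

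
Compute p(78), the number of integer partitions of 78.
p(78) = 12132164

Compute p(n) via the recurrence p(n, m) = p(n, m−1) + p(n−m, m), where p(n, m) counts partitions of n with all parts ≤ m and p(n) = p(n, n). The base cases are p(0, m) = 1 and p(n, 0) = 0 for n > 0. Filling the table yields p(78) = 12132164. (Euler's pentagonal recurrence is an alternative.)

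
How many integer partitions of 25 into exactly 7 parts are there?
p(25, 7 parts) = 248

Partitions of n into exactly k parts are in bijection with partitions of n − k into at most k parts (subtract 1 from each part). So p(25, exactly 7) = p(18, parts ≤ 7). Computing via the recurrence p(m, j) = p(m, j−1) + p(m−j, j) gives 248.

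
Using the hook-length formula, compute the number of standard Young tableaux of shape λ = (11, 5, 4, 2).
# SYT of shape (11, 5, 4, 2) = 241746120

Hook-length formula: f^λ = n! / Π hook(c), product over all cells c of the Young diagram. For λ = (11, 5, 4, 2), n = 22 boxes. Hook lengths by row (left-to-right, top-to-bottom): [14, 13, 11, 10, 8, 6, 5, 4, 3, 2, 1]; [7, 6, 4, 3, 1]; [5, 4, 2, 1]; [2, 1]. Product of hooks = 4649508864000. So f^λ = 22! / 4649508864000 = 1124000727777607680000 / 4649508864000 = 241746120.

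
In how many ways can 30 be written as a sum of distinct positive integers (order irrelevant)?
q(30) = 296

A partition into distinct parts is a strictly decreasing sequence summing to n. The recurrence d(n, m) = d(n, m−1) + d(n−m, m−1) (use part m at most once) with q(n) = d(n, n) gives q(30) = 296. (Euler's theorem: # distinct-part partitions = # odd-part partitions.)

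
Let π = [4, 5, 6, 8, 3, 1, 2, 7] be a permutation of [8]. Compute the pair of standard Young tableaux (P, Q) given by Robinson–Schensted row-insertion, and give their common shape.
P = [1, 2, 6, 7] / [3, 5, 8] / [4];  Q = [1, 2, 3, 4] / [5, 7, 8] / [6];  common shape = (4, 3, 1)

Row-insert the values π_1, π_2, … into P one at a time, bumping the leftmost entry strictly greater than the inserted value down to the next row. The recording tableau Q records, in position (i, j), the step at which that cell was added to P.
  Insert 4 (step 1): P = [4];  Q = [1]
  Insert 5 (step 2): P = [4, 5];  Q = [1, 2]
  Insert 6 (step 3): P = [4, 5, 6];  Q = [1, 2, 3]
  Insert 8 (step 4): P = [4, 5, 6, 8];  Q = [1, 2, 3, 4]
  Insert 3 (step 5): P = [3, 5, 6, 8] / [4];  Q = [1, 2, 3, 4] / [5]
  Insert 1 (step 6): P = [1, 5, 6, 8] / [3] / [4];  Q = [1, 2, 3, 4] / [5] / [6]
  Insert 2 (step 7): P = [1, 2, 6, 8] / [3, 5] / [4];  Q = [1, 2, 3, 4] / [5, 7] / [6]
  Insert 7 (step 8): P = [1, 2, 6, 7] / [3, 5, 8] / [4];  Q = [1, 2, 3, 4] / [5, 7, 8] / [6]
Final shape: (4, 3, 1).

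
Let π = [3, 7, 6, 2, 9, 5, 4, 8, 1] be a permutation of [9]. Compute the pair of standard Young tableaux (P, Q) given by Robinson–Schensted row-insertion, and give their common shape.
P = [1, 4, 8] / [2, 5, 9] / [3] / [6] / [7];  Q = [1, 2, 5] / [3, 6, 8] / [4] / [7] / [9];  common shape = (3, 3, 1, 1, 1)

Row-insert the values π_1, π_2, … into P one at a time, bumping the leftmost entry strictly greater than the inserted value down to the next row. The recording tableau Q records, in position (i, j), the step at which that cell was added to P.
  Insert 3 (step 1): P = [3];  Q = [1]
  Insert 7 (step 2): P = [3, 7];  Q = [1, 2]
  Insert 6 (step 3): P = [3, 6] / [7];  Q = [1, 2] / [3]
  Insert 2 (step 4): P = [2, 6] / [3] / [7];  Q = [1, 2] / [3] / [4]
  Insert 9 (step 5): P = [2, 6, 9] / [3] / [7];  Q = [1, 2, 5] / [3] / [4]
  Insert 5 (step 6): P = [2, 5, 9] / [3, 6] / [7];  Q = [1, 2, 5] / [3, 6] / [4]
  Insert 4 (step 7): P = [2, 4, 9] / [3, 5] / [6] / [7];  Q = [1, 2, 5] / [3, 6] / [4] / [7]
  Insert 8 (step 8): P = [2, 4, 8] / [3, 5, 9] / [6] / [7];  Q = [1, 2, 5] / [3, 6, 8] / [4] / [7]
  Insert 1 (step 9): P = [1, 4, 8] / [2, 5, 9] / [3] / [6] / [7];  Q = [1, 2, 5] / [3, 6, 8] / [4] / [7] / [9]
Final shape: (3, 3, 1, 1, 1).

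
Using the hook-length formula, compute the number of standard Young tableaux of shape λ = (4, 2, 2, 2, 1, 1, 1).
# SYT of shape (4, 2, 2, 2, 1, 1, 1) = 6864

Hook-length formula: f^λ = n! / Π hook(c), product over all cells c of the Young diagram. For λ = (4, 2, 2, 2, 1, 1, 1), n = 13 boxes. Hook lengths by row (left-to-right, top-to-bottom): [10, 6, 2, 1]; [7, 3]; [6, 2]; [5, 1]; [3]; [2]; [1]. Product of hooks = 907200. So f^λ = 13! / 907200 = 6227020800 / 907200 = 6864.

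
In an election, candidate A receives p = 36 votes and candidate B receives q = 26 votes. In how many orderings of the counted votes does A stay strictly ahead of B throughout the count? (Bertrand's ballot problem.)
Strict-lead orderings = 33833779021731045

Total orderings of the 62 votes with 36 for A: C(62, 36) = 209769429934732479. By the Bertrand ballot formula (Cycle Lemma / reflection principle), the number of orderings in which A is strictly ahead of B throughout is (p − q)/(p + q) · C(p + q, p) = (36 − 26)/(36 + 26) · 209769429934732479 = 33833779021731045.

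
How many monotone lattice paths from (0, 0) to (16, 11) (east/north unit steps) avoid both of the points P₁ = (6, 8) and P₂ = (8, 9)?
Number of paths = 11490492

Inclusion–exclusion. Total paths: C(27, 16) = 13037895. Through P₁: C(14, 6)·C(13, 10) = 858858. Through P₂: C(17, 8)·C(10, 8) = 1093950. Since P₁ is strictly southwest of P₂, a monotone path through both must visit P₁ then P₂; paths through both = C(14, 6)·C(3, 2)·C(10, 8) = 405405. Avoid both = 13037895 − 858858 − 1093950 + 405405 = 11490492.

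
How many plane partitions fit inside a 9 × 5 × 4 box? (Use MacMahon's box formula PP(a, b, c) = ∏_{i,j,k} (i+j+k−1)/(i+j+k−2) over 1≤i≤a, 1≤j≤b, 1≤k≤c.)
PP(9, 5, 4) = 23029990984

Evaluate the triple product over i = 1..9, j = 1..5, k = 1..4. The factors are (2/1) · (3/2) · (4/3) · (5/4) · (3/2) · (4/3) · (5/4) · (6/5) · … (180 factors total). The numerators and denominators telescope so the product is an integer; carrying out the multiplication exactly gives PP(9, 5, 4) = 23029990984.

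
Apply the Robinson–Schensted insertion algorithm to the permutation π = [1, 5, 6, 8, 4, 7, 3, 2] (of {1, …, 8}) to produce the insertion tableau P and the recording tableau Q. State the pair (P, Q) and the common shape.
P = [1, 2, 6, 7] / [3, 8] / [4] / [5];  Q = [1, 2, 3, 4] / [5, 6] / [7] / [8];  common shape = (4, 2, 1, 1)

Row-insert the values π_1, π_2, … into P one at a time, bumping the leftmost entry strictly greater than the inserted value down to the next row. The recording tableau Q records, in position (i, j), the step at which that cell was added to P.
  Insert 1 (step 1): P = [1];  Q = [1]
  Insert 5 (step 2): P = [1, 5];  Q = [1, 2]
  Insert 6 (step 3): P = [1, 5, 6];  Q = [1, 2, 3]
  Insert 8 (step 4): P = [1, 5, 6, 8];  Q = [1, 2, 3, 4]
  Insert 4 (step 5): P = [1, 4, 6, 8] / [5];  Q = [1, 2, 3, 4] / [5]
  Insert 7 (step 6): P = [1, 4, 6, 7] / [5, 8];  Q = [1, 2, 3, 4] / [5, 6]
  Insert 3 (step 7): P = [1, 3, 6, 7] / [4, 8] / [5];  Q = [1, 2, 3, 4] / [5, 6] / [7]
  Insert 2 (step 8): P = [1, 2, 6, 7] / [3, 8] / [4] / [5];  Q = [1, 2, 3, 4] / [5, 6] / [7] / [8]
Final shape: (4, 2, 1, 1).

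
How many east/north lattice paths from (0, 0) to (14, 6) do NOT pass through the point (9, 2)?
Number of paths = 31830

Total paths from (0, 0) to (14, 6): C(20, 14) = 38760. Paths through (9, 2): (paths (0, 0) → (9, 2)) × (paths (9, 2) → (14, 6)) = C(11, 9) · C(9, 5) = 55 · 126 = 6930. Avoidance count = 38760 − 6930 = 31830.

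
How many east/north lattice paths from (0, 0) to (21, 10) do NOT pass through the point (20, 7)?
Number of paths = 40800045

Total paths from (0, 0) to (21, 10): C(31, 21) = 44352165. Paths through (20, 7): (paths (0, 0) → (20, 7)) × (paths (20, 7) → (21, 10)) = C(27, 20) · C(4, 1) = 888030 · 4 = 3552120. Avoidance count = 44352165 − 3552120 = 40800045.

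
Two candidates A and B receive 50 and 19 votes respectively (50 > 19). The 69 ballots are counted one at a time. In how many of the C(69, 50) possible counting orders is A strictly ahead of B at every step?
Strict-lead orderings = 20780218275537864

Total orderings of the 69 votes with 50 for A: C(69, 50) = 46252743903616536. By the Bertrand ballot formula (Cycle Lemma / reflection principle), the number of orderings in which A is strictly ahead of B throughout is (p − q)/(p + q) · C(p + q, p) = (50 − 19)/(50 + 19) · 46252743903616536 = 20780218275537864.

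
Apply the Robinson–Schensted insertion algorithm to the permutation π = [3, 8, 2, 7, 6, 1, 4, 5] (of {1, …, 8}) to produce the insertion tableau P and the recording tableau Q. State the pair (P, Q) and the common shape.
P = [1, 4, 5] / [2, 6] / [3, 7] / [8];  Q = [1, 2, 8] / [3, 4] / [5, 7] / [6];  common shape = (3, 2, 2, 1)

Row-insert the values π_1, π_2, … into P one at a time, bumping the leftmost entry strictly greater than the inserted value down to the next row. The recording tableau Q records, in position (i, j), the step at which that cell was added to P.
  Insert 3 (step 1): P = [3];  Q = [1]
  Insert 8 (step 2): P = [3, 8];  Q = [1, 2]
  Insert 2 (step 3): P = [2, 8] / [3];  Q = [1, 2] / [3]
  Insert 7 (step 4): P = [2, 7] / [3, 8];  Q = [1, 2] / [3, 4]
  Insert 6 (step 5): P = [2, 6] / [3, 7] / [8];  Q = [1, 2] / [3, 4] / [5]
  Insert 1 (step 6): P = [1, 6] / [2, 7] / [3] / [8];  Q = [1, 2] / [3, 4] / [5] / [6]
  Insert 4 (step 7): P = [1, 4] / [2, 6] / [3, 7] / [8];  Q = [1, 2] / [3, 4] / [5, 7] / [6]
  Insert 5 (step 8): P = [1, 4, 5] / [2, 6] / [3, 7] / [8];  Q = [1, 2, 8] / [3, 4] / [5, 7] / [6]
Final shape: (3, 2, 2, 1).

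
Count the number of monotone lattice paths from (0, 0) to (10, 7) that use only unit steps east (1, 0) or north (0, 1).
Number of paths = 19448

A monotone lattice path from (0, 0) to (10, 7) consists of 10 east steps and 7 north steps in some order, so it is determined by which 10 of the 17 steps are east. The count is C(17, 10) = 19448.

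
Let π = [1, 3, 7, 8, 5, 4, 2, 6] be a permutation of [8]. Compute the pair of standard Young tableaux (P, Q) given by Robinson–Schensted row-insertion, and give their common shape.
P = [1, 2, 4, 6] / [3, 8] / [5] / [7];  Q = [1, 2, 3, 4] / [5, 8] / [6] / [7];  common shape = (4, 2, 1, 1)

Row-insert the values π_1, π_2, … into P one at a time, bumping the leftmost entry strictly greater than the inserted value down to the next row. The recording tableau Q records, in position (i, j), the step at which that cell was added to P.
  Insert 1 (step 1): P = [1];  Q = [1]
  Insert 3 (step 2): P = [1, 3];  Q = [1, 2]
  Insert 7 (step 3): P = [1, 3, 7];  Q = [1, 2, 3]
  Insert 8 (step 4): P = [1, 3, 7, 8];  Q = [1, 2, 3, 4]
  Insert 5 (step 5): P = [1, 3, 5, 8] / [7];  Q = [1, 2, 3, 4] / [5]
  Insert 4 (step 6): P = [1, 3, 4, 8] / [5] / [7];  Q = [1, 2, 3, 4] / [5] / [6]
  Insert 2 (step 7): P = [1, 2, 4, 8] / [3] / [5] / [7];  Q = [1, 2, 3, 4] / [5] / [6] / [7]
  Insert 6 (step 8): P = [1, 2, 4, 6] / [3, 8] / [5] / [7];  Q = [1, 2, 3, 4] / [5, 8] / [6] / [7]
Final shape: (4, 2, 1, 1).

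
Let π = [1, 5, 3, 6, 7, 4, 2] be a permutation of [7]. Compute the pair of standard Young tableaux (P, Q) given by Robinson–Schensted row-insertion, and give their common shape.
P = [1, 2, 4, 7] / [3, 6] / [5];  Q = [1, 2, 4, 5] / [3, 6] / [7];  common shape = (4, 2, 1)

Row-insert the values π_1, π_2, … into P one at a time, bumping the leftmost entry strictly greater than the inserted value down to the next row. The recording tableau Q records, in position (i, j), the step at which that cell was added to P.
  Insert 1 (step 1): P = [1];  Q = [1]
  Insert 5 (step 2): P = [1, 5];  Q = [1, 2]
  Insert 3 (step 3): P = [1, 3] / [5];  Q = [1, 2] / [3]
  Insert 6 (step 4): P = [1, 3, 6] / [5];  Q = [1, 2, 4] / [3]
  Insert 7 (step 5): P = [1, 3, 6, 7] / [5];  Q = [1, 2, 4, 5] / [3]
  Insert 4 (step 6): P = [1, 3, 4, 7] / [5, 6];  Q = [1, 2, 4, 5] / [3, 6]
  Insert 2 (step 7): P = [1, 2, 4, 7] / [3, 6] / [5];  Q = [1, 2, 4, 5] / [3, 6] / [7]
Final shape: (4, 2, 1).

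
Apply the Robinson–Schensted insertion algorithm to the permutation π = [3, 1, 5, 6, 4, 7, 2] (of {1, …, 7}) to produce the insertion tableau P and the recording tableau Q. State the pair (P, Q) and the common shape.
P = [1, 2, 6, 7] / [3, 4] / [5];  Q = [1, 3, 4, 6] / [2, 5] / [7];  common shape = (4, 2, 1)

Row-insert the values π_1, π_2, … into P one at a time, bumping the leftmost entry strictly greater than the inserted value down to the next row. The recording tableau Q records, in position (i, j), the step at which that cell was added to P.
  Insert 3 (step 1): P = [3];  Q = [1]
  Insert 1 (step 2): P = [1] / [3];  Q = [1] / [2]
  Insert 5 (step 3): P = [1, 5] / [3];  Q = [1, 3] / [2]
  Insert 6 (step 4): P = [1, 5, 6] / [3];  Q = [1, 3, 4] / [2]
  Insert 4 (step 5): P = [1, 4, 6] / [3, 5];  Q = [1, 3, 4] / [2, 5]
  Insert 7 (step 6): P = [1, 4, 6, 7] / [3, 5];  Q = [1, 3, 4, 6] / [2, 5]
  Insert 2 (step 7): P = [1, 2, 6, 7] / [3, 4] / [5];  Q = [1, 3, 4, 6] / [2, 5] / [7]
Final shape: (4, 2, 1).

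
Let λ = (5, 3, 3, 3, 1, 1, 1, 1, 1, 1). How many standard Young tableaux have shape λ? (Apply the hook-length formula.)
# SYT of shape (5, 3, 3, 3, 1, 1, 1, 1, 1, 1) = 20155200

Hook-length formula: f^λ = n! / Π hook(c), product over all cells c of the Young diagram. For λ = (5, 3, 3, 3, 1, 1, 1, 1, 1, 1), n = 20 boxes. Hook lengths by row (left-to-right, top-to-bottom): [14, 7, 6, 2, 1]; [11, 4, 3]; [10, 3, 2]; [9, 2, 1]; [6]; [5]; [4]; [3]; [2]; [1]. Product of hooks = 120708403200. So f^λ = 20! / 120708403200 = 2432902008176640000 / 120708403200 = 20155200.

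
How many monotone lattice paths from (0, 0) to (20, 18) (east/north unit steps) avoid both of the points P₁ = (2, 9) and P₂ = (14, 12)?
Number of paths = 24419633535

Inclusion–exclusion. Total paths: C(38, 20) = 33578000610. Through P₁: C(11, 2)·C(27, 18) = 257775375. Through P₂: C(26, 14)·C(12, 6) = 8923714800. Since P₁ is strictly southwest of P₂, a monotone path through both must visit P₁ then P₂; paths through both = C(11, 2)·C(15, 12)·C(12, 6) = 23123100. Avoid both = 33578000610 − 257775375 − 8923714800 + 23123100 = 24419633535.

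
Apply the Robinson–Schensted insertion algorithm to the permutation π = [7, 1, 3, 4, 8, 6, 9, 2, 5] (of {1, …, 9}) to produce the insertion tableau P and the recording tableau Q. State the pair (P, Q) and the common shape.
P = [1, 2, 4, 5, 9] / [3, 6] / [7, 8];  Q = [1, 3, 4, 5, 7] / [2, 6] / [8, 9];  common shape = (5, 2, 2)

Row-insert the values π_1, π_2, … into P one at a time, bumping the leftmost entry strictly greater than the inserted value down to the next row. The recording tableau Q records, in position (i, j), the step at which that cell was added to P.
  Insert 7 (step 1): P = [7];  Q = [1]
  Insert 1 (step 2): P = [1] / [7];  Q = [1] / [2]
  Insert 3 (step 3): P = [1, 3] / [7];  Q = [1, 3] / [2]
  Insert 4 (step 4): P = [1, 3, 4] / [7];  Q = [1, 3, 4] / [2]
  Insert 8 (step 5): P = [1, 3, 4, 8] / [7];  Q = [1, 3, 4, 5] / [2]
  Insert 6 (step 6): P = [1, 3, 4, 6] / [7, 8];  Q = [1, 3, 4, 5] / [2, 6]
  Insert 9 (step 7): P = [1, 3, 4, 6, 9] / [7, 8];  Q = [1, 3, 4, 5, 7] / [2, 6]
  Insert 2 (step 8): P = [1, 2, 4, 6, 9] / [3, 8] / [7];  Q = [1, 3, 4, 5, 7] / [2, 6] / [8]
  Insert 5 (step 9): P = [1, 2, 4, 5, 9] / [3, 6] / [7, 8];  Q = [1, 3, 4, 5, 7] / [2, 6] / [8, 9]
Final shape: (5, 2, 2).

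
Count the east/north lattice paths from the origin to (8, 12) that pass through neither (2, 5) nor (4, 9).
Number of paths = 75934

Inclusion–exclusion. Total paths: C(20, 8) = 125970. Through P₁: C(7, 2)·C(13, 6) = 36036. Through P₂: C(13, 4)·C(7, 4) = 25025. Since P₁ is strictly southwest of P₂, a monotone path through both must visit P₁ then P₂; paths through both = C(7, 2)·C(6, 2)·C(7, 4) = 11025. Avoid both = 125970 − 36036 − 25025 + 11025 = 75934.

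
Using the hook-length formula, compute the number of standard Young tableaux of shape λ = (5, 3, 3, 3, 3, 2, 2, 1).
# SYT of shape (5, 3, 3, 3, 3, 2, 2, 1) = 457271100

Hook-length formula: f^λ = n! / Π hook(c), product over all cells c of the Young diagram. For λ = (5, 3, 3, 3, 3, 2, 2, 1), n = 22 boxes. Hook lengths by row (left-to-right, top-to-bottom): [12, 10, 7, 2, 1]; [9, 7, 4]; [8, 6, 3]; [7, 5, 2]; [6, 4, 1]; [4, 2]; [3, 1]; [1]. Product of hooks = 2458062028800. So f^λ = 22! / 2458062028800 = 1124000727777607680000 / 2458062028800 = 457271100.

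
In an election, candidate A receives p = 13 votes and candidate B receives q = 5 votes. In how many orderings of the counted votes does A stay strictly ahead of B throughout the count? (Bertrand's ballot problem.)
Strict-lead orderings = 3808

Total orderings of the 18 votes with 13 for A: C(18, 13) = 8568. By the Bertrand ballot formula (Cycle Lemma / reflection principle), the number of orderings in which A is strictly ahead of B throughout is (p − q)/(p + q) · C(p + q, p) = (13 − 5)/(13 + 5) · 8568 = 3808.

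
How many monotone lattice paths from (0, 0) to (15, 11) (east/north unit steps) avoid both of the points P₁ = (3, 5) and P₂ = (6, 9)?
Number of paths = 6519101

Inclusion–exclusion. Total paths: C(26, 15) = 7726160. Through P₁: C(8, 3)·C(18, 12) = 1039584. Through P₂: C(15, 6)·C(11, 9) = 275275. Since P₁ is strictly southwest of P₂, a monotone path through both must visit P₁ then P₂; paths through both = C(8, 3)·C(7, 3)·C(11, 9) = 107800. Avoid both = 7726160 − 1039584 − 275275 + 107800 = 6519101.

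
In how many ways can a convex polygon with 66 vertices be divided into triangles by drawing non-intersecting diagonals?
C_64 = 368479169875816659479009042713546950

These polygon triangulations are counted by the Catalan number C_n = (1/(n + 1)) · C(2n, n). For n = 64: C_64 = (1/65) · C(128, 64) = 23951146041928082866135587776380551750/65 = 368479169875816659479009042713546950.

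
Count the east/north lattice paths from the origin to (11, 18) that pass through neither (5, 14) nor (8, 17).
Number of paths = 28759350

Inclusion–exclusion. Total paths: C(29, 11) = 34597290. Through P₁: C(19, 5)·C(10, 6) = 2441880. Through P₂: C(25, 8)·C(4, 3) = 4326300. Since P₁ is strictly southwest of P₂, a monotone path through both must visit P₁ then P₂; paths through both = C(19, 5)·C(6, 3)·C(4, 3) = 930240. Avoid both = 34597290 − 2441880 − 4326300 + 930240 = 28759350.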